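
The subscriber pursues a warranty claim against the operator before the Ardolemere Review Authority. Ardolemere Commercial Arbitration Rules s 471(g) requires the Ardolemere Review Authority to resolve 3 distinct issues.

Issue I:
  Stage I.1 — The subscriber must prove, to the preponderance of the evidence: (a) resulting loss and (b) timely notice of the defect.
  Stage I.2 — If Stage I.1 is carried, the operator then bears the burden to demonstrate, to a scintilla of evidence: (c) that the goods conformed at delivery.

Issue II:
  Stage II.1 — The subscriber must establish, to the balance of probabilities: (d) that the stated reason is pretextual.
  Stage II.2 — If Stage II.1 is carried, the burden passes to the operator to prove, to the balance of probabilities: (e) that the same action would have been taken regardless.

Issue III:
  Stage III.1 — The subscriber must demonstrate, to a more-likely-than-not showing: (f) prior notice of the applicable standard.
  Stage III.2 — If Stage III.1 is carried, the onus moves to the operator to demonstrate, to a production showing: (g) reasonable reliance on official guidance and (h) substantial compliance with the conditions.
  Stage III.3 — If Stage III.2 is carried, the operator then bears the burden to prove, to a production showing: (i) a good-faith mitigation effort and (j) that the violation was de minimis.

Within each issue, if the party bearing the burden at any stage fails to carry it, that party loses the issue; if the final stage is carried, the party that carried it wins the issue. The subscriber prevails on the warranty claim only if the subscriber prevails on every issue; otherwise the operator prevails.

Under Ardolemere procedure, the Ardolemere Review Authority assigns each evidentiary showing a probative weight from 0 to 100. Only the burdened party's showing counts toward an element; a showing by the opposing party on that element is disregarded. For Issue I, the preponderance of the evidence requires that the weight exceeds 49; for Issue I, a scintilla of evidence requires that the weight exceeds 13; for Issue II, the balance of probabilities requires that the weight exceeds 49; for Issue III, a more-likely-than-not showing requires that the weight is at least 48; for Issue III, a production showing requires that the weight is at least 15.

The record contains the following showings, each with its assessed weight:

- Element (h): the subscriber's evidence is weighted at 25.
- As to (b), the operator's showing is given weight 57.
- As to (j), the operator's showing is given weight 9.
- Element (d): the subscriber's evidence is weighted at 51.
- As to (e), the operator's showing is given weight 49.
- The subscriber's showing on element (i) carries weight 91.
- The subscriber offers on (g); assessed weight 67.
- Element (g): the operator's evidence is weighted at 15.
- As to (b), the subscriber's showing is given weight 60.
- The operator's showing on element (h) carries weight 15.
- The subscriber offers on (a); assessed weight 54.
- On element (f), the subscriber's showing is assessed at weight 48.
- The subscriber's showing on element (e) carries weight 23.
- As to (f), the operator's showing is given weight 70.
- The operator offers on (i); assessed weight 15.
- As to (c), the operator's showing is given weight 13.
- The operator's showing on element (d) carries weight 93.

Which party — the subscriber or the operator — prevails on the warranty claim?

subscriber

— Issue I —
Stage I.1 (subscriber, the preponderance of the evidence, weight exceeds 49): (a) 54 > 49 — meets; (b) 60 (operator's 57 disregarded) > 49 — meets.
  All elements met. The burden passes to the operator.
Stage I.2 (operator, a scintilla of evidence, weight exceeds 13): (c) 13 ≤ 13 — fails.
  Not every element is met, so the operator fails to carry Stage I.2.
The subscriber prevails on this issue.
— Issue II —
Stage II.1 (subscriber, the balance of probabilities, weight exceeds 49): (d) 51 (operator's 93 disregarded) > 49 — meets.
  All elements met. The burden passes to the operator.
Stage II.2 (operator, the balance of probabilities, weight exceeds 49): (e) 49 (subscriber's 23 disregarded) ≤ 49 — fails.
  Stage II.2 not carried; the operator fails its burden.
The analysis ends at Stage II.2; the subscriber prevails on this issue.
— Issue III —
Stage III.1 (subscriber, a more-likely-than-not showing, weight is at least 48): (f) 48 (operator's 70 disregarded) ≥ 48 — meets.
  All elements met. The burden passes to the operator.
Stage III.2 (operator, a production showing, weight is at least 15): (g) 15 (subscriber's 67 disregarded) ≥ 15 — meets; (h) 15 (subscriber's 25 disregarded) ≥ 15 — meets.
  All elements met. The operator retains the burden for Stage III.3.
Stage III.3 (operator, a production showing, weight is at least 15): (i) 15 (subscriber's 91 disregarded) ≥ 15 — meets; (j) 9 < 15 — fails.
  The operator does not carry Stage III.3.
The analysis ends at Stage III.3; the subscriber prevails on this issue.
Per-issue: Issue I → subscriber; Issue II → subscriber; Issue III → subscriber. The subscriber must prevail on every issue; overall, the subscriber prevails.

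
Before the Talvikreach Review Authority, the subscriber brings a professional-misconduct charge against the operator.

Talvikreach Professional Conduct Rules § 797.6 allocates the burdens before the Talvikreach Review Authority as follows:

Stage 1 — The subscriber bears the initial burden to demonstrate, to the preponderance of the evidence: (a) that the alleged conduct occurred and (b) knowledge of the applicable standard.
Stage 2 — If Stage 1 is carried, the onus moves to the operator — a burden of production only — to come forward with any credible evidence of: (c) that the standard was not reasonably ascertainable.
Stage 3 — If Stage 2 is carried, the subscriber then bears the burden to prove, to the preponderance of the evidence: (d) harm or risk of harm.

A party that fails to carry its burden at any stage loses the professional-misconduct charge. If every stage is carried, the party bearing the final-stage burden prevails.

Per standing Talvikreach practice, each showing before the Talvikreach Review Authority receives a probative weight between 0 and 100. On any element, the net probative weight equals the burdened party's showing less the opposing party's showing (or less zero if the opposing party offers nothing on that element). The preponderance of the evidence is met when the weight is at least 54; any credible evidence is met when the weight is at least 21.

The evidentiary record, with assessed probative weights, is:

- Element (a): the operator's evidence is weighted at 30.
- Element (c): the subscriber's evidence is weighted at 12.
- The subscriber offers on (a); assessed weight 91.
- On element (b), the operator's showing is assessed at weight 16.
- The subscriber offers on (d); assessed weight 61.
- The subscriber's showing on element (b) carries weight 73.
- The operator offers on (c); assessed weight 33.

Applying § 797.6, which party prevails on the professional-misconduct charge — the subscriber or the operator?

subscriber

Stage 1 (subscriber, the preponderance of the evidence, weight is at least 54): (a) net 91−30=61 ≥ 54 — meets; (b) net 73−16=57 ≥ 54 — meets.
  Stage 1 is satisfied; the onus moves to the operator.
Stage 2 (operator, any credible evidence, weight is at least 21): (c) net 33−12=21 ≥ 21 — meets.
  Stage 2 carried; the burden shifts to the subscriber.
Stage 3 (subscriber, the preponderance of the evidence, weight is at least 54): (d) 61 ≥ 54 — meets.
  Stage 3 carried; the final stage is satisfied.
Every stage carried; the subscriber prevails.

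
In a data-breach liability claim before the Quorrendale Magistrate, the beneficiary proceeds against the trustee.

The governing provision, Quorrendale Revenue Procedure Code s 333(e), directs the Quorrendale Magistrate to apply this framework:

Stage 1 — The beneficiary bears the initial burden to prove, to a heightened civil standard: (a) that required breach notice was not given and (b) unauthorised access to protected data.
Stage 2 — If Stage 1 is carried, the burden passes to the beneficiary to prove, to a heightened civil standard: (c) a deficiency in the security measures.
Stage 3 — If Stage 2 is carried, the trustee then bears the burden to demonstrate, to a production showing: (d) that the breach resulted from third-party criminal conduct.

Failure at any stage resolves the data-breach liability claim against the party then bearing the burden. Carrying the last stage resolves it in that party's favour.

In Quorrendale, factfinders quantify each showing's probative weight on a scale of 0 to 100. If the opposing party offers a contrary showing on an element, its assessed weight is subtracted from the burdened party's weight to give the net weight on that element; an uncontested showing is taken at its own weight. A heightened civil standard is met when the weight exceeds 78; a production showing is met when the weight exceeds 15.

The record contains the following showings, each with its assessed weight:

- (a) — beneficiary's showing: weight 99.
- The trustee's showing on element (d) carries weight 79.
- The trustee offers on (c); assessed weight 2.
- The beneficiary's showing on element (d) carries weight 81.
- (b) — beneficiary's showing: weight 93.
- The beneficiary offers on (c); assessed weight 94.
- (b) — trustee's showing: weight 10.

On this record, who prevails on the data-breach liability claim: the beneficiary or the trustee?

beneficiary

Stage 1 — burden on beneficiary; standard: a heightened civil standard (weight exceeds 78).
    (a): 99 > 78 [met]
    (b): 93 − 10 = 83 > 78 [met]
  Stage 1 carried; the burden remains with the beneficiary.
Stage 2 — burden on beneficiary; standard: a heightened civil standard (weight exceeds 78).
    (c): 94 − 2 = 92 > 78 [met]
  The beneficiary carries Stage 2; the trustee now bears the burden.
Stage 3 — burden on trustee; standard: a production showing (weight exceeds 15).
    (d): 79 − 81 = -2 ≤ 15 [not met]
  Not every element is met, so the trustee fails to carry Stage 3.
The analysis ends at Stage 3; the beneficiary prevails.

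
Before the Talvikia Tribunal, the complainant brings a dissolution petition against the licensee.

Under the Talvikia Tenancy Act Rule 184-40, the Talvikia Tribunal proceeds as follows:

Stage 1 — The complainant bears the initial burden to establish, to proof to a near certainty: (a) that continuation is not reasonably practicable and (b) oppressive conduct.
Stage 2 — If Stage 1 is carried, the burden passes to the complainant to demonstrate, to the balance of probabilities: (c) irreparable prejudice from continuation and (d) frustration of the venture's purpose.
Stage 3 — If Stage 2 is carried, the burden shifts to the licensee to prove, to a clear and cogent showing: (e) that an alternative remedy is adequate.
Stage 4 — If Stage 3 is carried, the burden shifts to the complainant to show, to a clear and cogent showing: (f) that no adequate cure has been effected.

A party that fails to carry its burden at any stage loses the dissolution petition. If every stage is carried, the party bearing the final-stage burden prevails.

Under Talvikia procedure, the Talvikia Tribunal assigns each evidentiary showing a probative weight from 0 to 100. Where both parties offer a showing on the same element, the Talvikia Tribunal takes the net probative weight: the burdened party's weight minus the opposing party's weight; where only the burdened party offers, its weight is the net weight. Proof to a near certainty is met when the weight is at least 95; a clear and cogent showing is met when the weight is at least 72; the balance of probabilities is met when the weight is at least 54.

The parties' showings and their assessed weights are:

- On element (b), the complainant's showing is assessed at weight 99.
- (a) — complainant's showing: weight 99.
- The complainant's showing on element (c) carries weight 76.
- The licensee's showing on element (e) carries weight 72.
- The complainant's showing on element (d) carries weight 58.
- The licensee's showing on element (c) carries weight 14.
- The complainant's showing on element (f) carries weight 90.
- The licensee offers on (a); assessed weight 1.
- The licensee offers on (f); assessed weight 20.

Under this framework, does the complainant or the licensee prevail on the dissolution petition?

licensee

Stage 1 — burden on complainant; standard: proof to a near certainty (weight is at least 95).
    (a): 99 − 1 = 98 ≥ 95 [met]
    (b): 99 ≥ 95 [met]
  Stage 1 carried; the burden remains with the complainant.
Stage 2 — burden on complainant; standard: the balance of probabilities (weight is at least 54).
    (c): 76 − 14 = 62 ≥ 54 [met]
    (d): 58 ≥ 54 [met]
  Stage 2 is satisfied; the onus moves to the licensee.
Stage 3 — burden on licensee; standard: a clear and cogent showing (weight is at least 72).
    (e): 72 ≥ 72 [met]
  Stage 3 is satisfied; the onus moves to the complainant.
Stage 4 — burden on complainant; standard: a clear and cogent showing (weight is at least 72).
    (f): 90 − 20 = 70 < 72 [not met]
  The complainant does not carry Stage 4.
The licensee prevails.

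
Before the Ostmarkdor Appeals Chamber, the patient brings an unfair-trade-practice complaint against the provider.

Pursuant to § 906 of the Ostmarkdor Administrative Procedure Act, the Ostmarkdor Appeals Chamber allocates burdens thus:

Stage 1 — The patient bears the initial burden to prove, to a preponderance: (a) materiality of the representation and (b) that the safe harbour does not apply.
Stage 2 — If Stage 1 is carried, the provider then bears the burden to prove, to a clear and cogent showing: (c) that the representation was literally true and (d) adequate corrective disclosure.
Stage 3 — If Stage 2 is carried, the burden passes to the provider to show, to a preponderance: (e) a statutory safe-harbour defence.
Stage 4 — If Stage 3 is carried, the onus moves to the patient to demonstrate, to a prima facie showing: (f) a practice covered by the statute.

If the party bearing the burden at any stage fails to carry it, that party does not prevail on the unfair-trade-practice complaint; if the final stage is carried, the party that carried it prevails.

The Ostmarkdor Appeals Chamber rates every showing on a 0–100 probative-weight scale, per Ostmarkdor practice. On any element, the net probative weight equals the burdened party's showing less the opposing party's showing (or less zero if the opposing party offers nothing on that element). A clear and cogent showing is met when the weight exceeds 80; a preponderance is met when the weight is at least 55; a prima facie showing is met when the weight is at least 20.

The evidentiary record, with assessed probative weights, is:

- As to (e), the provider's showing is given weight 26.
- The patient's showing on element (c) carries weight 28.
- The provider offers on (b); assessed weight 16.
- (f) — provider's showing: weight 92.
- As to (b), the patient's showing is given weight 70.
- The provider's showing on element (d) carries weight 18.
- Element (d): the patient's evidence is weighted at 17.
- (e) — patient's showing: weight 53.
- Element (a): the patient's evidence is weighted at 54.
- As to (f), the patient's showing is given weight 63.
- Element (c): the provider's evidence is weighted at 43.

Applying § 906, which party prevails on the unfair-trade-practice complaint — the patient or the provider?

provider

At Stage 1 the patient must meet a preponderance (weight is at least 55): on (a) the weight is 54, < 55, so (a) does not meet the standard; on (b) the weight is 70 less the opposing 16 gives net 54, < 55, so (b) does not meet the standard.
  Stage 1 not carried; the patient fails its burden.
The provider prevails.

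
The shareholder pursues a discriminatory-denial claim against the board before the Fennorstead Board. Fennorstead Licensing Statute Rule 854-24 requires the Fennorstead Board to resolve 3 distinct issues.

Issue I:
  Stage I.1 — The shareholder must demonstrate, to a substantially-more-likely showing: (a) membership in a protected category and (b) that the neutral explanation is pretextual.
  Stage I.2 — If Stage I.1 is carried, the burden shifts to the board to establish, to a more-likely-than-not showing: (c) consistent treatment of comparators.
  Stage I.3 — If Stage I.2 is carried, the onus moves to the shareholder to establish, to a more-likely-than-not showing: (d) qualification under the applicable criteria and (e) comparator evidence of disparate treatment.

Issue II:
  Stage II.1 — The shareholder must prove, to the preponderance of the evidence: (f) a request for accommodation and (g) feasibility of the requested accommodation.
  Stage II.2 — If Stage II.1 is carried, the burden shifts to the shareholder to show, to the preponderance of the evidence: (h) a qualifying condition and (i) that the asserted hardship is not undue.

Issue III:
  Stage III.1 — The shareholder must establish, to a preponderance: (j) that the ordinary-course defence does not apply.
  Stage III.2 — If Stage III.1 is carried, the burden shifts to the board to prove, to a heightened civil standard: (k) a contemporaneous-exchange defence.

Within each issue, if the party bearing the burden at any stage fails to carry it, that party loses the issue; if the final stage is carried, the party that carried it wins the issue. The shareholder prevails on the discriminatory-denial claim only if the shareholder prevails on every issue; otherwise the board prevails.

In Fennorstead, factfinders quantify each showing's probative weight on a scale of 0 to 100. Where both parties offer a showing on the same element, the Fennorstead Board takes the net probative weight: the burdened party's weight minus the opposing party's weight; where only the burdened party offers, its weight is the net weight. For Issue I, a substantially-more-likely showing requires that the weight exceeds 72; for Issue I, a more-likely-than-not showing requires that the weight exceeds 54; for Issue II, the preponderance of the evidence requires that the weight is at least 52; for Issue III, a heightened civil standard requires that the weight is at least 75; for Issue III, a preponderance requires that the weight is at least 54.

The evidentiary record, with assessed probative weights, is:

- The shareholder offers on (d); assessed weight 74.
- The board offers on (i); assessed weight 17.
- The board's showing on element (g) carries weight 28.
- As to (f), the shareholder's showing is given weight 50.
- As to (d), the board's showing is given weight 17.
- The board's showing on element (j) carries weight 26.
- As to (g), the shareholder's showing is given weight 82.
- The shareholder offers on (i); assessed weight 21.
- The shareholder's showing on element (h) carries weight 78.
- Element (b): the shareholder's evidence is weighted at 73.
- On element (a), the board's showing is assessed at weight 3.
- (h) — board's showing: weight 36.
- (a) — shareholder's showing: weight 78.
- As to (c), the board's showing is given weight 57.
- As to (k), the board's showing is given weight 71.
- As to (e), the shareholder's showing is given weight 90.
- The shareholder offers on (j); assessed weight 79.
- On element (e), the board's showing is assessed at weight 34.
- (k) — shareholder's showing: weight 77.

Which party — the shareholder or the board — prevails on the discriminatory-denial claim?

— Issue I —
Stage I.1 (shareholder, a substantially-more-likely showing, weight exceeds 72): (a) net 78−3=75 > 72 — meets; (b) 73 > 72 — meets.
  The shareholder carries Stage I.1; the board now bears the burden.
Stage I.2 (board, a more-likely-than-not showing, weight exceeds 54): (c) 57 > 54 — meets.
  All elements met. The burden passes to the shareholder.
Stage I.3 (shareholder, a more-likely-than-not showing, weight exceeds 54): (d) net 74−17=57 > 54 — meets; (e) net 90−34=56 > 54 — meets.
  All elements met at the final stage.
All stages carried — the shareholder prevails on this issue.
— Issue II —
At Stage II.1 the shareholder must meet the preponderance of the evidence (weight is at least 52): on (f) the weight is 50, which does not reach 52, so (f) does not meet the standard; on (g) the weight is 82 less the opposing 28 gives net 54, ≥ 52, so (g) meets the standard.
  The shareholder does not carry Stage II.1.
The board prevails on this issue.
— Issue III —
Stage III.1 — burden on shareholder; standard: a preponderance (weight is at least 54).
    (j): 79 − 26 = 53 < 54 [not met]
  The shareholder does not carry Stage III.1.
The board prevails on this issue.
Per-issue: Issue I → shareholder; Issue II → board; Issue III → board. The shareholder must prevail on every issue; overall, the board prevails.

board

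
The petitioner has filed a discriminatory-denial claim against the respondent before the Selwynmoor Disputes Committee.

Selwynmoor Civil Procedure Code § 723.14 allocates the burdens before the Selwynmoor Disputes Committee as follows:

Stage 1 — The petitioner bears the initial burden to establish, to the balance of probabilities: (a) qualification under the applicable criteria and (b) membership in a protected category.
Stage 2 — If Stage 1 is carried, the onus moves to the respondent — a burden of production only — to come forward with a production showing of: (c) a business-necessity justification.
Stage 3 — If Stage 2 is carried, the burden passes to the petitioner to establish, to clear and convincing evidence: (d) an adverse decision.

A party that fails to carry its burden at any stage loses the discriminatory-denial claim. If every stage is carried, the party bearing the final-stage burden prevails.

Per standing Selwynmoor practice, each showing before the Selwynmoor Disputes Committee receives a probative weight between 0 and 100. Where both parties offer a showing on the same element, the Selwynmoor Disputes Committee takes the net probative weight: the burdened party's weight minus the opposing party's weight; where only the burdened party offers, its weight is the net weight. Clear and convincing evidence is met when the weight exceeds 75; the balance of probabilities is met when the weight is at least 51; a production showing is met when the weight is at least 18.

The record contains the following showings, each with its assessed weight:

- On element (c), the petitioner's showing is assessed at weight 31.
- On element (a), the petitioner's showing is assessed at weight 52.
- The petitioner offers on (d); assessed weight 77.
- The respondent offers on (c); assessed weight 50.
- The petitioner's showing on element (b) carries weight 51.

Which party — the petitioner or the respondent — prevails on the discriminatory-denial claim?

petitioner

At Stage 1 the petitioner must meet the balance of probabilities (weight is at least 51): on (a) the weight is 52, which does reach 51, so (a) meets the standard; on (b) the weight is 51, ≥ 51, so (b) meets the standard.
  The petitioner carries Stage 1; the respondent now bears the burden.
At Stage 2 the respondent must meet a production showing (weight is at least 18): on (c) the weight is 50 less the opposing 31 gives net 19, which does reach 18, so (c) meets the standard.
  Stage 2 is satisfied; the onus moves to the petitioner.
At Stage 3 the petitioner must meet clear and convincing evidence (weight exceeds 75): on (d) the weight is 77, > 75, so (d) meets the standard.
  Stage 3 carried; the final stage is satisfied.
Every stage carried; the petitioner prevails.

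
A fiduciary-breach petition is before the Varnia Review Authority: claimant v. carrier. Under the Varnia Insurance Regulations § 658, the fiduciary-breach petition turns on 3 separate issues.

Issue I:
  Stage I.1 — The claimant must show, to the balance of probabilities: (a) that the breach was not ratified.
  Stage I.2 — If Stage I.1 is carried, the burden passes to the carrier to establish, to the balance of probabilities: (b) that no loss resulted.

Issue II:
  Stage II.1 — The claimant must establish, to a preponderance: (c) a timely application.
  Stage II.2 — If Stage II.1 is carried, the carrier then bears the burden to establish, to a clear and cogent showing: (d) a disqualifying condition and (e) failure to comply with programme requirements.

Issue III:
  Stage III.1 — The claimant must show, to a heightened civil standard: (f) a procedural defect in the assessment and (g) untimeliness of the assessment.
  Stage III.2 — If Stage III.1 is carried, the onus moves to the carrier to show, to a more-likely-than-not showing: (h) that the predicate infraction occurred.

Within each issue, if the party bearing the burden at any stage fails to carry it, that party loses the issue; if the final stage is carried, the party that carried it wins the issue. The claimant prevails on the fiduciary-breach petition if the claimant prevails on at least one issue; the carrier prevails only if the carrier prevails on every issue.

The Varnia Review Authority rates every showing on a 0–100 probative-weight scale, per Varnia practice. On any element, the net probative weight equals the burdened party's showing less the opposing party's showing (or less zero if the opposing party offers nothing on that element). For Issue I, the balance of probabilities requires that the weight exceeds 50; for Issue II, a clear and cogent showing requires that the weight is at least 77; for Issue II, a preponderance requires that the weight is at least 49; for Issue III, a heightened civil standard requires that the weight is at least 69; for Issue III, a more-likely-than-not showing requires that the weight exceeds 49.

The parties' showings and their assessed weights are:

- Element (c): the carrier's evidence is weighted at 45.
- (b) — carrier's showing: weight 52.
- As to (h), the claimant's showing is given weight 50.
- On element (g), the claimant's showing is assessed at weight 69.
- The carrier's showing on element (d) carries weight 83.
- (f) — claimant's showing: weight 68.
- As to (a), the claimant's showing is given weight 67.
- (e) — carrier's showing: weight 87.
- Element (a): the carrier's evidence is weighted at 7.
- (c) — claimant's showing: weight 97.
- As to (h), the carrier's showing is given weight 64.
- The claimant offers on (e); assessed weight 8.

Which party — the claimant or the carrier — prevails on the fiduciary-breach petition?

carrier

— Issue I —
Stage I.1 (claimant, the balance of probabilities, weight exceeds 50): (a) net 67−7=60 > 50 — meets.
  Stage I.1 carried; the burden shifts to the carrier.
Stage I.2 (carrier, the balance of probabilities, weight exceeds 50): (b) 52 > 50 — meets.
  The carrier carries the last stage.
With every stage satisfied, the carrier prevails on this issue.
— Issue II —
Stage II.1 (claimant, a preponderance, weight is at least 49): (c) net 97−45=52 ≥ 49 — meets.
  The claimant carries Stage II.1; the carrier now bears the burden.
Stage II.2 (carrier, a clear and cogent showing, weight is at least 77): (d) 83 ≥ 77 — meets; (e) net 87−8=79 ≥ 77 — meets.
  Stage II.2 carried; the final stage is satisfied.
All stages carried — the carrier prevails on this issue.
— Issue III —
Stage III.1 (claimant, a heightened civil standard, weight is at least 69): (f) 68 < 69 — fails; (g) 69 ≥ 69 — meets.
  Not every element is met, so the claimant fails to carry Stage III.1.
The carrier prevails on this issue.
Per-issue: Issue I → carrier; Issue II → carrier; Issue III → carrier. The claimant must prevail on at least one issue; overall, the carrier prevails.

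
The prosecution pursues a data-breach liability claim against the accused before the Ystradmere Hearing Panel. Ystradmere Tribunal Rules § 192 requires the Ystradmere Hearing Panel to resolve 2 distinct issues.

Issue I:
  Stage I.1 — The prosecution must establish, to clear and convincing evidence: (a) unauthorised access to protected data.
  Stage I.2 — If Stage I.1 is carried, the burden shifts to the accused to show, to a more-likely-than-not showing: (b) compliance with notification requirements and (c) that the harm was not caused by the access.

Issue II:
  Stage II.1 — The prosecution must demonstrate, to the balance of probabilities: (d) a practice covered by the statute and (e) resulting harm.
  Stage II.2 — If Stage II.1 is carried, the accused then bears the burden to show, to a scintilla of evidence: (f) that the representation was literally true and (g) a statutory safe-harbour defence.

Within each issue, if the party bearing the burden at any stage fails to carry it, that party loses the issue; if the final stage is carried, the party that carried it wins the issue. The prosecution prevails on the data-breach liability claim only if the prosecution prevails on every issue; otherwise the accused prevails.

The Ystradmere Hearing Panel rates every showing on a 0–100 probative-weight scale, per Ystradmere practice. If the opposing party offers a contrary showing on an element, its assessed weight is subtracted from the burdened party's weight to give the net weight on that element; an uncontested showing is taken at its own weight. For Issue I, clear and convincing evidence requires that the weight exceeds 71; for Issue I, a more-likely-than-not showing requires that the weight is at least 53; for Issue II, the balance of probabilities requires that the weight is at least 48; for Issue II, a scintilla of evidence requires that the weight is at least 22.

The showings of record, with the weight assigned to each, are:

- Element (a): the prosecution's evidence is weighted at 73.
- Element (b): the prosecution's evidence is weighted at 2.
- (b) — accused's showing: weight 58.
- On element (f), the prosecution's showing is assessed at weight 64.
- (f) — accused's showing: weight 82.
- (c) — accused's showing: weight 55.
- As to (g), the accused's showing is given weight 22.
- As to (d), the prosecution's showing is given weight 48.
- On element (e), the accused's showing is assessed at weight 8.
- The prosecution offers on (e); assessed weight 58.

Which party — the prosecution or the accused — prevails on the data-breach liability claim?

— Issue I —
Stage I.1 (prosecution, clear and convincing evidence, weight exceeds 71): (a) 73 > 71 — meets.
  All elements met. The burden passes to the accused.
Stage I.2 (accused, a more-likely-than-not showing, weight is at least 53): (b) net 58−2=56 ≥ 53 — meets; (c) 55 ≥ 53 — meets.
  Stage I.2 carried; the final stage is satisfied.
All stages carried — the accused prevails on this issue.
— Issue II —
Stage II.1 — burden on prosecution; standard: the balance of probabilities (weight is at least 48).
    (d): 48 ≥ 48 [met]
    (e): 58 − 8 = 50 ≥ 48 [met]
  All elements met. The burden passes to the accused.
Stage II.2 — burden on accused; standard: a scintilla of evidence (weight is at least 22).
    (f): 82 − 64 = 18 < 22 [not met]
    (g): 22 ≥ 22 [met]
  The accused does not carry Stage II.2.
So the prosecution prevails on this issue.
Per-issue: Issue I → accused; Issue II → prosecution. The prosecution must prevail on every issue; overall, the accused prevails.

accused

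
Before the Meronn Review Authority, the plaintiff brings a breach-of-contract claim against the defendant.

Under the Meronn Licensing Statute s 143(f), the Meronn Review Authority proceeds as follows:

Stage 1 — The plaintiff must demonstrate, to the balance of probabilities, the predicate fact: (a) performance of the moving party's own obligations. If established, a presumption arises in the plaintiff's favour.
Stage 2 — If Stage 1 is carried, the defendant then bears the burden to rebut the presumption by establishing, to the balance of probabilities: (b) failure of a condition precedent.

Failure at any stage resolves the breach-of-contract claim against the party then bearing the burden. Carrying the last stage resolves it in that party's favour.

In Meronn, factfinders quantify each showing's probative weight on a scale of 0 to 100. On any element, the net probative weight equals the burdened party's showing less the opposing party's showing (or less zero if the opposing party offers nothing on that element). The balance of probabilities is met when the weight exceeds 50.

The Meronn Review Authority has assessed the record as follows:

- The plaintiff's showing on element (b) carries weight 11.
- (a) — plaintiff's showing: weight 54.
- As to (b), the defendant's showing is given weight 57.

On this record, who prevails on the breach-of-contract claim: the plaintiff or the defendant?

plaintiff

Stage 1 (plaintiff, the balance of probabilities, weight exceeds 50): (a) 54 > 50 — meets.
  Stage 1 is satisfied; the onus moves to the defendant.
Stage 2 (defendant, the balance of probabilities, weight exceeds 50): (b) net 57−11=46 ≤ 50 — fails.
  Not every element is met, so the defendant fails to carry Stage 2.
The plaintiff prevails.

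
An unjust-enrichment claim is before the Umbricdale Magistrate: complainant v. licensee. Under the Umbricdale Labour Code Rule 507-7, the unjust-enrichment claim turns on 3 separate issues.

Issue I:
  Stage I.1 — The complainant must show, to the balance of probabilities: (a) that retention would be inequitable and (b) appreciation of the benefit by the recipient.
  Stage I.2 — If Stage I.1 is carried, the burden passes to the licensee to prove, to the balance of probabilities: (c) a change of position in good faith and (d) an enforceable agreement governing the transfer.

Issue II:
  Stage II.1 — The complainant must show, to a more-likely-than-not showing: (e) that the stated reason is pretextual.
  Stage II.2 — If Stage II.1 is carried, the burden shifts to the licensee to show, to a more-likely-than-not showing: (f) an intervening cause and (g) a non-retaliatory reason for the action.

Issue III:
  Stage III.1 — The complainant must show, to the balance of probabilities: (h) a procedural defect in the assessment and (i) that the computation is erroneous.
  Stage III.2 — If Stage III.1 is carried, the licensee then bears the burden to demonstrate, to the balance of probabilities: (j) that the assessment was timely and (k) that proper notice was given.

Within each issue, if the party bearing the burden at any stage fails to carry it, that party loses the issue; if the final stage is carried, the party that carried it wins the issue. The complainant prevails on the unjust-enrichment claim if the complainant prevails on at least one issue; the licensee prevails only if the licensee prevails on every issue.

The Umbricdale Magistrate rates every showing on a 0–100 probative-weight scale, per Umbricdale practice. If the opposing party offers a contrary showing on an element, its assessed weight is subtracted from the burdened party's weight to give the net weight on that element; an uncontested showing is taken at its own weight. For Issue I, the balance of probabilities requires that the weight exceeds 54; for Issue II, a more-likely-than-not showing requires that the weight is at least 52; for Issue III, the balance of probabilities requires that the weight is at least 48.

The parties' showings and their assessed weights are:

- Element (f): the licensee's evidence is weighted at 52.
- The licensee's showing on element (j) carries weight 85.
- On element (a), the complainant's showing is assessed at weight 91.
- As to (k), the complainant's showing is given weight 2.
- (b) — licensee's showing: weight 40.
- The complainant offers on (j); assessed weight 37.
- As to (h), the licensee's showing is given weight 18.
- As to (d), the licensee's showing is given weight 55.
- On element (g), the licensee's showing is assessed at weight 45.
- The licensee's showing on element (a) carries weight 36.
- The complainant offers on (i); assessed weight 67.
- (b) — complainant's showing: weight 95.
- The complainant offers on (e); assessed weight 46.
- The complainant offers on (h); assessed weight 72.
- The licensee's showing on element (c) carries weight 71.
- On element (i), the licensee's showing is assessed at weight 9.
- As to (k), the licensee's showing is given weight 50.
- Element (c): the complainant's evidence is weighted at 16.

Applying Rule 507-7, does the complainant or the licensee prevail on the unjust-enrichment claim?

licensee

— Issue I —
Stage I.1 — burden on complainant; standard: the balance of probabilities (weight exceeds 54).
    (a): 91 − 36 = 55 > 54 [met]
    (b): 95 − 40 = 55 > 54 [met]
  Stage I.1 is satisfied; the onus moves to the licensee.
Stage I.2 — burden on licensee; standard: the balance of probabilities (weight exceeds 54).
    (c): 71 − 16 = 55 > 54 [met]
    (d): 55 > 54 [met]
  Stage I.2 carried; the final stage is satisfied.
With every stage satisfied, the licensee prevails on this issue.
— Issue II —
Stage II.1 — burden on complainant; standard: a more-likely-than-not showing (weight is at least 52).
    (e): 46 < 52 [not met]
  The complainant does not carry Stage II.1.
The analysis ends at Stage II.1; the licensee prevails on this issue.
— Issue III —
At Stage III.1 the complainant must meet the balance of probabilities (weight is at least 48): on (h) the weight is 72 less the opposing 18 gives net 54, which does reach 48, so (h) meets the standard; on (i) the weight is 67 less the opposing 9 gives net 58, which does reach 48, so (i) meets the standard.
  Stage III.1 carried; the burden shifts to the licensee.
At Stage III.2 the licensee must meet the balance of probabilities (weight is at least 48): on (j) the weight is 85 less the opposing 37 gives net 48, ≥ 48, so (j) meets the standard; on (k) the weight is 50 less the opposing 2 gives net 48, ≥ 48, so (k) meets the standard.
  The licensee carries the last stage.
Every stage carried; the licensee prevails on this issue.
Per-issue: Issue I → licensee; Issue II → licensee; Issue III → licensee. The complainant must prevail on at least one issue; overall, the licensee prevails.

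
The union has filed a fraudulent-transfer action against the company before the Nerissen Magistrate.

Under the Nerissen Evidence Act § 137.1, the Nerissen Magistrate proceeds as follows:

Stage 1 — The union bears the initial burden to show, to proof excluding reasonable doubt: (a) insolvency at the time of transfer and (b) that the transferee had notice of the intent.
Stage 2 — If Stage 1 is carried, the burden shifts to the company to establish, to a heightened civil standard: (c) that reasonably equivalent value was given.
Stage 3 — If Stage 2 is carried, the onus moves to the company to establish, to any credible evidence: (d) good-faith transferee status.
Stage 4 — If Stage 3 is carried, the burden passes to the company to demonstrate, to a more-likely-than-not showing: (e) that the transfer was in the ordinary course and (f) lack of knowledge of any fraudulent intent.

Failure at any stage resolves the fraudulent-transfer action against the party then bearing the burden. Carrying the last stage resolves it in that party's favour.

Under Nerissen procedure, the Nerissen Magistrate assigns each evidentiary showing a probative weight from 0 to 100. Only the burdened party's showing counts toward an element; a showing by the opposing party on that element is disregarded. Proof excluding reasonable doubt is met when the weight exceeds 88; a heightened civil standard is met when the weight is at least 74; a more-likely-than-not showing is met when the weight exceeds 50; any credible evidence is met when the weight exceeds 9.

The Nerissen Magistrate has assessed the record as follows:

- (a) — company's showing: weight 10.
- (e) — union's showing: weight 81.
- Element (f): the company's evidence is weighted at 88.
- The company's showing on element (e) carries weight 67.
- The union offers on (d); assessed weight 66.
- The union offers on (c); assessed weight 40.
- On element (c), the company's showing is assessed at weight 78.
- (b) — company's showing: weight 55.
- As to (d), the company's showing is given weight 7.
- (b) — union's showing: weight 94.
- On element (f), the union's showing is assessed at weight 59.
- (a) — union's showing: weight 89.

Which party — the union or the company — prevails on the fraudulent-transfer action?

At Stage 1 the union must meet proof excluding reasonable doubt (weight exceeds 88): on (a) the weight is 89 (the company's 10 is given no effect), which does exceed 88, so (a) meets the standard; on (b) the weight is 94 (the company's 55 is given no effect), which does exceed 88, so (b) meets the standard.
  The union carries Stage 1; the company now bears the burden.
At Stage 2 the company must meet a heightened civil standard (weight is at least 74): on (c) the weight is 78 (the union's 40 is given no effect), ≥ 74, so (c) meets the standard.
  Stage 2 is satisfied; the company continues to bear the burden.
At Stage 3 the company must meet any credible evidence (weight exceeds 9): on (d) the weight is 7 (the union's 66 is given no effect), which does not exceed 9, so (d) does not meet the standard.
  The company does not carry Stage 3.
The union prevails.

union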